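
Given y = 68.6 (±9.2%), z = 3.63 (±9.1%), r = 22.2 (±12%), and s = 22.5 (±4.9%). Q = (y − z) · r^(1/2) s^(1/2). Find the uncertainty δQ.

Let u = y − z = 65.0. δu = √(δy² + δz²) = √(39.8 + 0.109) = 6.32, so δu/u = 0.0973.
Q is then a monomial in u, r, s:
δQ/Q = √((δu/u)² + (½·δr/r)² + (½·δs/s)²) = √(0.00946 + 0.00360 + 0.000600) = 0.117
Q = 1450, so δQ = 0.117 × 1450 = 170.

170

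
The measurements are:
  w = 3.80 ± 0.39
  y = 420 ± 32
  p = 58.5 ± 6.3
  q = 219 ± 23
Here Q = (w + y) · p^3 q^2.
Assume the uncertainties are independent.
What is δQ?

Let u = w + y = 424. δu = √(δw² + δy²) = √(0.152 + 1020) = 32.0, so δu/u = 0.0755.
Q is then a monomial in u, p, q:
δQ/Q = √((δu/u)² + (3·δp/p)² + (2·δq/q)²) = √(0.00570 + 0.104 + 0.0441) = 0.393
Q = 4.07e+12, so δQ = 0.393 × 4.07e+12 = 1.6e+12.

1.6e+12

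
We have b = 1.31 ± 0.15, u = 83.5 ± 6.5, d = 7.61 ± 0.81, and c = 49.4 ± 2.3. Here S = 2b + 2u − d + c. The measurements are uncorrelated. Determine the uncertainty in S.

Each term contributes (cᵢ δxᵢ)² to (δS)²:
  (2·δb)² = 0.0900;  (2·δu)² = 169;  (δd)² = 0.656;  (δc)² = 5.29
δS = √(175) = 13.2

13.2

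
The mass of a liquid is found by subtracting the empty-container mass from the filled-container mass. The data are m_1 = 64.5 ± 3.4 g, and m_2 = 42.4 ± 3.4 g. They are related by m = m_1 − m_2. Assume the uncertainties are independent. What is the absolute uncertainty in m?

4.81 g

Each term contributes (cᵢ δxᵢ)² to (δm)²:
  (δm_1)² = 11.6;  (δm_2)² = 11.6
δm = √(23.1) = 4.81 g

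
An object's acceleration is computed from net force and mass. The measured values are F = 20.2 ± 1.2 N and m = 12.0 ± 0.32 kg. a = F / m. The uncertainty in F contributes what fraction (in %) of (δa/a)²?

(δa/a)² = (1·δF/F)² + (-1·δm/m)²
  F term: (1×0.0594)² = 0.00353
  m term: (-1×0.0267)² = 0.000711
Total = 0.00424. Share from F = 0.00353/0.00424 = 0.832.

83.2%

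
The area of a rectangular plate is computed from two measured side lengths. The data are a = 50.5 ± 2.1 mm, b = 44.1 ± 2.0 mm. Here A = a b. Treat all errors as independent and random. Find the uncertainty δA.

A is a product of powers, so relative uncertainties combine in quadrature:
  (1·δa/a)² = (1×0.0416)² = 0.00173;  (1·δb/b)² = (1×0.0454)² = 0.00206
δA/A = √(0.00379) = 0.0615
A = 2230 mm^2, so δA = 0.0615 × 2230 = 137 mm^2.

137 mm^2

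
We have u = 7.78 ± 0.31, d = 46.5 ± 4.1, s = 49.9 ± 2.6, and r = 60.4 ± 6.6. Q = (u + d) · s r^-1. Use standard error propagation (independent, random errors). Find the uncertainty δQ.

6.40

Let w = u + d = 54.3. δw = √(δu² + δd²) = √(0.0961 + 16.8) = 4.11, so δw/w = 0.0757.
Q is then a monomial in w, s, r:
δQ/Q = √((δw/w)² + (1·δs/s)² + (-1·δr/r)²) = √(0.00574 + 0.00271 + 0.0119) = 0.143
Q = 44.8, so δQ = 0.143 × 44.8 = 6.40.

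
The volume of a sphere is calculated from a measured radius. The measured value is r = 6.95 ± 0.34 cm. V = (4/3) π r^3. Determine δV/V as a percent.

14.7%

Products/powers → add relative errors in quadrature, weighted by exponent:
  (3·δr/r)² = (3×0.0489)² = 0.0215
δV/V = √(0.0215) = 0.147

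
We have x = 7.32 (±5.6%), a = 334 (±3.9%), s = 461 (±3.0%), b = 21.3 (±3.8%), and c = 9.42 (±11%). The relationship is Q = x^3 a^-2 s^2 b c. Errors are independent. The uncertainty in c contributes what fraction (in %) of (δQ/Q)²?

(δQ/Q)² = (3·δx/x)² + (-2·δa/a)² + (2·δs/s)² + (1·δb/b)² + (1·δc/c)²
  x term: (3×0.0560)² = 0.0282
  a term: (-2×0.0390)² = 0.00608
  s term: (2×0.0300)² = 0.00360
  b term: (1×0.0380)² = 0.00144
  c term: (1×0.110)² = 0.0121
Total = 0.0515. Share from c = 0.0121/0.0515 = 0.235.

23.5%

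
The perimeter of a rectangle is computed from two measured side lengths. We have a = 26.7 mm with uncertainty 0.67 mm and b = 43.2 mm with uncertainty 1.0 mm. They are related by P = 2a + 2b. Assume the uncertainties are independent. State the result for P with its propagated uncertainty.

For a sum/difference, combine absolute errors in quadrature:
  (2·δa)² = 1.80;  (2·δb)² = 4.00
δP = √(5.80) = 2.41 mm
P = 140 mm.

140 ± 2.41 mm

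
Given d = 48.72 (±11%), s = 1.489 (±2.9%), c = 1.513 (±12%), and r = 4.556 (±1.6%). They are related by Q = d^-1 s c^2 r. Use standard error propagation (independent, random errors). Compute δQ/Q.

Products/powers → add relative errors in quadrature, weighted by exponent:
  (-1·δd/d)² = (-1×0.110)² = 0.0121;  (1·δs/s)² = (1×0.0290)² = 0.000841;  (2·δc/c)² = (2×0.120)² = 0.0576;  (1·δr/r)² = (1×0.0160)² = 0.000256
δQ/Q = √(0.0708) = 0.266

0.266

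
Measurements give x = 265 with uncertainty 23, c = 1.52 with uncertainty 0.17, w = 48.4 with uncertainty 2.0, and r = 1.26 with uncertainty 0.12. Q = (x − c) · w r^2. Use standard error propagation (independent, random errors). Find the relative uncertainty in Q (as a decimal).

Let u = x − c = 263. δu = √(δx² + δc²) = √(529 + 0.0289) = 23.0, so δu/u = 0.0873.
Q is then a monomial in u, w, r:
δQ/Q = √((δu/u)² + (1·δw/w)² + (2·δr/r)²) = √(0.00762 + 0.00171 + 0.0363) = 0.214

0.214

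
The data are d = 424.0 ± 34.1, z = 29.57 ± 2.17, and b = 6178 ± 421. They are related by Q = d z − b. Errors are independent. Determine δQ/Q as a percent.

Let p = d·z = 12540. δp/p = √((1·δd/d)² + (1·δz/z)²) = √(0.00647 + 0.00539) = 0.109, so δp = 1370.
Q = p − b: δQ = √(δp² + δb²) = √(1.86e+06 + 1.77e+05) = 1430
Q = 6360, so δQ/Q = 1430/6360 = 0.225.

22.5%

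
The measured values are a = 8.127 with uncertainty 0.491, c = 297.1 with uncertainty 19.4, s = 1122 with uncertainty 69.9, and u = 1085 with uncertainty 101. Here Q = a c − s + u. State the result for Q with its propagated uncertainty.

2378 ± 247

Let p = a·c = 2415. δp/p = √((1·δa/a)² + (1·δc/c)²) = √(0.00365 + 0.00426) = 0.0890, so δp = 215.
Q = p − s + u: δQ = √(δp² + δs² + δu²) = √(46100 + 4890 + 10200) = 247
Q = 2378.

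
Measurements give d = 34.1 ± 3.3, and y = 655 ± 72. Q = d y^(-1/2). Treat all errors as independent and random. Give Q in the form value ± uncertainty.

1.33 ± 0.148

Relative error in a monomial: (δQ/Q)² = Σ (nᵢ · δxᵢ/xᵢ)².
  (1·δd/d)² = (1×0.0968)² = 0.00937;  (−½·δy/y)² = (-0.5×0.110)² = 0.00302
δQ/Q = √(0.0124) = 0.111
Q = 1.33, so δQ = 0.111 × 1.33 = 0.148.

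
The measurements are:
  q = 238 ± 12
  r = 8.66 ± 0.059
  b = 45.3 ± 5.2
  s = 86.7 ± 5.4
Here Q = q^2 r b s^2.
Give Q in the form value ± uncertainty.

Each factor contributes (exponent × relative error)² to (δQ/Q)²:
  (2·δq/q)² = (2×0.0504)² = 0.0102;  (1·δr/r)² = (1×0.00681)² = 4.64e-05;  (1·δb/b)² = (1×0.115)² = 0.0132;  (2·δs/s)² = (2×0.0623)² = 0.0155
δQ/Q = √(0.0389) = 0.197
Q = 1.67e+11, so δQ = 0.197 × 1.67e+11 = 3.29e+10.

(1.67 ± 0.329) × 10^11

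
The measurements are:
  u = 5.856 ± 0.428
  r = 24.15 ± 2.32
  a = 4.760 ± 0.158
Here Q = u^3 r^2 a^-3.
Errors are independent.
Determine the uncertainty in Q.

Relative error in a monomial: (δQ/Q)² = Σ (nᵢ · δxᵢ/xᵢ)².
  (3·δu/u)² = (3×0.0731)² = 0.0481;  (2·δr/r)² = (2×0.0961)² = 0.0369;  (-3·δa/a)² = (-3×0.0332)² = 0.00992
δQ/Q = √(0.0949) = 0.308
Q = 1086, so δQ = 0.308 × 1086 = 335.

335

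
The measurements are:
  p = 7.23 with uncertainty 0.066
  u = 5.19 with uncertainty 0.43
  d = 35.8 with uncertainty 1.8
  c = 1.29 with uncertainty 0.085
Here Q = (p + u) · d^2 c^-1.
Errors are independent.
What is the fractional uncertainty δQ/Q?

0.125

Let w = p + u = 12.4. δw = √(δp² + δu²) = √(0.00436 + 0.185) = 0.435, so δw/w = 0.0350.
Q is then a monomial in w, d, c:
δQ/Q = √((δw/w)² + (2·δd/d)² + (-1·δc/c)²) = √(0.00123 + 0.0101 + 0.00434) = 0.125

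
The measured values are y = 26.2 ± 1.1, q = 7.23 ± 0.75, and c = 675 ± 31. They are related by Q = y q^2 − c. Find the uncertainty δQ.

Let p = y·q^2 = 1370. δp/p = √((1·δy/y)² + (2·δq/q)²) = √(0.00176 + 0.0430) = 0.212, so δp = 290.
Q = p − c: δQ = √(δp² + δc²) = √(84000 + 961) = 292

292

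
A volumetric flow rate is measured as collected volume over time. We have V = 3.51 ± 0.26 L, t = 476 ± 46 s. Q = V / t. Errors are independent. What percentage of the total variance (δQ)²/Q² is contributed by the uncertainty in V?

(δQ/Q)² = (1·δV/V)² + (-1·δt/t)²
  V term: (1×0.0741)² = 0.00549
  t term: (-1×0.0966)² = 0.00934
Total = 0.0148. Share from V = 0.00549/0.0148 = 0.370.

37.0%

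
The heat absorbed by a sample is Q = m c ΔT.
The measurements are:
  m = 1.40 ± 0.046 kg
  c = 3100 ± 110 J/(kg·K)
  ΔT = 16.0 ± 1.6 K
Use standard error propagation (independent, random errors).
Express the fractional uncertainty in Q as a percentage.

11.1%

Each factor contributes (exponent × relative error)² to (δQ/Q)²:
  (1·δm/m)² = (1×0.0329)² = 0.00108;  (1·δc/c)² = (1×0.0355)² = 0.00126;  (1·δΔT/ΔT)² = (1×0.100)² = 0.0100
δQ/Q = √(0.0123) = 0.111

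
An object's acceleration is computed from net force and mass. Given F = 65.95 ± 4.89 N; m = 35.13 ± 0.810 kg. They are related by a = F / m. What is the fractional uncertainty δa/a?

0.0776

Relative error in a monomial: (δa/a)² = Σ (nᵢ · δxᵢ/xᵢ)².
  (1·δF/F)² = (1×0.0741)² = 0.00550;  (-1·δm/m)² = (-1×0.0231)² = 0.000532
δa/a = √(0.00603) = 0.0776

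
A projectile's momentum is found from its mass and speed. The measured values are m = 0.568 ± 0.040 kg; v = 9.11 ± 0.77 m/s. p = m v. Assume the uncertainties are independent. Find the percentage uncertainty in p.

11.0%

Since p is a product/quotient, work with relative uncertainties:
  (1·δm/m)² = (1×0.0704)² = 0.00496;  (1·δv/v)² = (1×0.0845)² = 0.00714
δp/p = √(0.0121) = 0.110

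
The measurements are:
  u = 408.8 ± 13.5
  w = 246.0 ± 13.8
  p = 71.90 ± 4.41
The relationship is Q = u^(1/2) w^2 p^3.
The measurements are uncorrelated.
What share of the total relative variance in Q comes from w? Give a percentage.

26.9%

(δQ/Q)² = (½·δu/u)² + (2·δw/w)² + (3·δp/p)²
  u term: (0.5×0.0330)² = 0.000273
  w term: (2×0.0561)² = 0.0126
  p term: (3×0.0613)² = 0.0339
Total = 0.0467. Share from w = 0.0126/0.0467 = 0.269.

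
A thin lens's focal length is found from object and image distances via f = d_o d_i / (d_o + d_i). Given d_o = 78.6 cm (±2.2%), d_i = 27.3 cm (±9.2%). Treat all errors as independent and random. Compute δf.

1.39 cm

∂f/∂d_o = (d_i/(d_o+d_i))² = 0.0665;  ∂f/∂d_i = (d_o/(d_o+d_i))² = 0.551
δf = √((∂f/∂d_o · δd_o)² + (∂f/∂d_i · δd_i)²) = √(0.0132 + 1.91) = 1.39 cm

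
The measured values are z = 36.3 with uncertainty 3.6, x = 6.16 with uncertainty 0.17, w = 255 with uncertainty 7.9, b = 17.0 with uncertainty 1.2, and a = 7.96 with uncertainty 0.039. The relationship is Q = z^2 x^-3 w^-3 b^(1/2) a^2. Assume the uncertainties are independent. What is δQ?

2.11e-05

Each factor contributes (exponent × relative error)² to (δQ/Q)²:
  (2·δz/z)² = (2×0.0992)² = 0.0393;  (-3·δx/x)² = (-3×0.0276)² = 0.00685;  (-3·δw/w)² = (-3×0.0310)² = 0.00864;  (½·δb/b)² = (0.5×0.0706)² = 0.00125;  (2·δa/a)² = (2×0.00490)² = 9.6e-05
δQ/Q = √(0.0562) = 0.237
Q = 8.88e-05, so δQ = 0.237 × 8.88e-05 = 2.11e-05.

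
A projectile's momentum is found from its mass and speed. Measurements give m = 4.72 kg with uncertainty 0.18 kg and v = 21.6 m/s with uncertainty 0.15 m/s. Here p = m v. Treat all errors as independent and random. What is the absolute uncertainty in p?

Each factor contributes (exponent × relative error)² to (δp/p)²:
  (1·δm/m)² = (1×0.0381)² = 0.00145;  (1·δv/v)² = (1×0.00694)² = 4.82e-05
δp/p = √(0.00150) = 0.0388
p = 102 kg·m/s, so δp = 0.0388 × 102 = 3.95 kg·m/s.

3.95 kg·m/s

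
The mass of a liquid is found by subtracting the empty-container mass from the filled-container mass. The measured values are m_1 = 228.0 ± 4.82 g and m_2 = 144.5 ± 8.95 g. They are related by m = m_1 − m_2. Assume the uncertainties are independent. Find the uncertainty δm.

Each term contributes (cᵢ δxᵢ)² to (δm)²:
  (δm_1)² = 23.2;  (δm_2)² = 80.1
δm = √(103) = 10.2 g

10.2 g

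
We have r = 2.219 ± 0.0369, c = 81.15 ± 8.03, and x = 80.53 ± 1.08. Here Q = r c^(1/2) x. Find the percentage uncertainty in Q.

Each factor contributes (exponent × relative error)² to (δQ/Q)²:
  (1·δr/r)² = (1×0.0166)² = 0.000277;  (½·δc/c)² = (0.5×0.0990)² = 0.00245;  (1·δx/x)² = (1×0.0134)² = 0.000180
δQ/Q = √(0.00290) = 0.0539

5.39%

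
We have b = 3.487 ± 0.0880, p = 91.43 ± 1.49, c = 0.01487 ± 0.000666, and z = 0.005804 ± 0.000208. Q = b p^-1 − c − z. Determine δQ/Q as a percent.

Let w = b·p^-1 = 0.03814. δw/w = √((1·δb/b)² + (-1·δp/p)²) = √(0.000637 + 0.000266) = 0.0300, so δw = 0.00115.
Q = w − c − z: δQ = √(δw² + δc² + δz²) = √(1.31e-06 + 4.44e-07 + 4.33e-08) = 0.00134
Q = 0.01746, so δQ/Q = 0.00134/0.01746 = 0.0768.

7.68%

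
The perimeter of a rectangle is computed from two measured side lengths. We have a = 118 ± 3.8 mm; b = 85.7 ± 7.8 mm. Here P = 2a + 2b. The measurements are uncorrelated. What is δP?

17.4 mm

Each term contributes (cᵢ δxᵢ)² to (δP)²:
  (2·δa)² = 57.8;  (2·δb)² = 243
δP = √(301) = 17.4 mm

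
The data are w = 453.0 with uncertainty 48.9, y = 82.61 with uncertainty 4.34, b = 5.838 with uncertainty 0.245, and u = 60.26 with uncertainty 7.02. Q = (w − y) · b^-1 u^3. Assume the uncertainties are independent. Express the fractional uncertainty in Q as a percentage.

Let h = w − y = 370.4. δh = √(δw² + δy²) = √(2390 + 18.8) = 49.1, so δh/h = 0.133.
Q is then a monomial in h, b, u:
δQ/Q = √((δh/h)² + (-1·δb/b)² + (3·δu/u)²) = √(0.0176 + 0.00176 + 0.122) = 0.376

37.6%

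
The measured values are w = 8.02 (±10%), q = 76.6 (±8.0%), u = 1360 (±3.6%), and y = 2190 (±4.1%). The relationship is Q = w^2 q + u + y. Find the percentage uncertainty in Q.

12.6%

Let p = w^2·q = 4930. δp/p = √((2·δw/w)² + (1·δq/q)²) = √(0.0400 + 0.00640) = 0.215, so δp = 1060.
Q = p + u + y: δQ = √(δp² + δu² + δy²) = √(1.13e+06 + 2400 + 8060) = 1070
Q = 8480, so δQ/Q = 1070/8480 = 0.126.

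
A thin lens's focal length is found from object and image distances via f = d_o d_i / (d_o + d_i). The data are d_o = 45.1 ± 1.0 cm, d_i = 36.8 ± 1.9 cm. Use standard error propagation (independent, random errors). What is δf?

0.611 cm

∂f/∂d_o = (d_i/(d_o+d_i))² = 0.202;  ∂f/∂d_i = (d_o/(d_o+d_i))² = 0.303
δf = √((∂f/∂d_o · δd_o)² + (∂f/∂d_i · δd_i)²) = √(0.0408 + 0.332) = 0.611 cm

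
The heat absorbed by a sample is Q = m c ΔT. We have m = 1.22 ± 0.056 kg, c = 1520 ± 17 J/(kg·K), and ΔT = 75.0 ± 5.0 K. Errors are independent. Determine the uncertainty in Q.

Each factor contributes (exponent × relative error)² to (δQ/Q)²:
  (1·δm/m)² = (1×0.0459)² = 0.00211;  (1·δc/c)² = (1×0.0112)² = 0.000125;  (1·δΔT/ΔT)² = (1×0.0667)² = 0.00444
δQ/Q = √(0.00668) = 0.0817
Q = 1.39e+05 J, so δQ = 0.0817 × 1.39e+05 = 11400 J.

11400 J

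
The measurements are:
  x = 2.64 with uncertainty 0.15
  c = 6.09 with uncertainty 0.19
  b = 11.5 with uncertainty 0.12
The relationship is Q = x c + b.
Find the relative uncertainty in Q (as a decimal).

Let p = x·c = 16.1. δp/p = √((1·δx/x)² + (1·δc/c)²) = √(0.00323 + 0.000973) = 0.0648, so δp = 1.04.
Q = p + b: δQ = √(δp² + δb²) = √(1.09 + 0.0144) = 1.05
Q = 27.6, so δQ/Q = 1.05/27.6 = 0.0380.

0.0380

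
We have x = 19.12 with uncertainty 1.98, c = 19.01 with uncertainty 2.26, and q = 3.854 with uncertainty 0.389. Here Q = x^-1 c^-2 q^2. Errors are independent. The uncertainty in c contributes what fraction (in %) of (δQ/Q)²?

(δQ/Q)² = (-1·δx/x)² + (-2·δc/c)² + (2·δq/q)²
  x term: (-1×0.104)² = 0.0107
  c term: (-2×0.119)² = 0.0565
  q term: (2×0.101)² = 0.0408
Total = 0.108. Share from c = 0.0565/0.108 = 0.523.

52.3%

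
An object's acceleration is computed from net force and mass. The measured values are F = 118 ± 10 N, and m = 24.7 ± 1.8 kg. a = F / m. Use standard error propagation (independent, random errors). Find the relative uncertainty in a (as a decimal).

0.112

For a monomial a ∝ F, m^-1, fractional errors add in quadrature:
  (1·δF/F)² = (1×0.0847)² = 0.00718;  (-1·δm/m)² = (-1×0.0729)² = 0.00531
δa/a = √(0.0125) = 0.112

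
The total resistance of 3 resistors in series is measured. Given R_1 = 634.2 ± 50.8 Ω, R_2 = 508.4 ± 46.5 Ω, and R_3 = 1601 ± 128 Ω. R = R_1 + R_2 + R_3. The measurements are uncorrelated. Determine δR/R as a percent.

5.30%

Absolute uncertainties add in quadrature for a linear combination:
  (δR_1)² = 2580;  (δR_2)² = 2160;  (δR_3)² = 16400
δR = √(21100) = 145 Ω
R = 2744 Ω, so δR/R = 145/2744 = 0.0530.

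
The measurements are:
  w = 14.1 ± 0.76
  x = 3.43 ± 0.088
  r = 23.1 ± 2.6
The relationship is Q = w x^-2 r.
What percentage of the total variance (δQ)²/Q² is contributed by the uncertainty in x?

(δQ/Q)² = (1·δw/w)² + (-2·δx/x)² + (1·δr/r)²
  w term: (1×0.0539)² = 0.00291
  x term: (-2×0.0257)² = 0.00263
  r term: (1×0.113)² = 0.0127
Total = 0.0182. Share from x = 0.00263/0.0182 = 0.145.

14.5%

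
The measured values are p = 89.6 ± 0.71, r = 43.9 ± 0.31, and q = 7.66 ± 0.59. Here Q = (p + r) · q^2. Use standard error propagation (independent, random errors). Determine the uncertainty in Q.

Let u = p + r = 134. δu = √(δp² + δr²) = √(0.504 + 0.0961) = 0.775, so δu/u = 0.00580.
Q is then a monomial in u, q:
δQ/Q = √((δu/u)² + (2·δq/q)²) = √(3.37e-05 + 0.0237) = 0.154
Q = 7830, so δQ = 0.154 × 7830 = 1210.

1210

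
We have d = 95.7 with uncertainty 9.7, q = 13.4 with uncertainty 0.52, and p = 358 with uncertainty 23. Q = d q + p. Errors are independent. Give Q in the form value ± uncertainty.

Let w = d·q = 1280. δw/w = √((1·δd/d)² + (1·δq/q)²) = √(0.0103 + 0.00151) = 0.109, so δw = 139.
Q = w + p: δQ = √(δw² + δp²) = √(19400 + 529) = 141
Q = 1640.

1640 ± 141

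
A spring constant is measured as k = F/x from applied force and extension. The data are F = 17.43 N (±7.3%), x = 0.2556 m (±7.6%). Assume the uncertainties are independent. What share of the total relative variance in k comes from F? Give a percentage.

48.0%

(δk/k)² = (1·δF/F)² + (-1·δx/x)²
  F term: (1×0.0730)² = 0.00533
  x term: (-1×0.0760)² = 0.00578
Total = 0.0111. Share from F = 0.00533/0.0111 = 0.480.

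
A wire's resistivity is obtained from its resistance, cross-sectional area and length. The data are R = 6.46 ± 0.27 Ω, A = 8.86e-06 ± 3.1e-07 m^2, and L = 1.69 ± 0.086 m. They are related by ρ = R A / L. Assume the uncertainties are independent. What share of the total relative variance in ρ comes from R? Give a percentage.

(δρ/ρ)² = (1·δR/R)² + (1·δA/A)² + (-1·δL/L)²
  R term: (1×0.0418)² = 0.00175
  A term: (1×0.0350)² = 0.00122
  L term: (-1×0.0509)² = 0.00259
Total = 0.00556. Share from R = 0.00175/0.00556 = 0.314.

31.4%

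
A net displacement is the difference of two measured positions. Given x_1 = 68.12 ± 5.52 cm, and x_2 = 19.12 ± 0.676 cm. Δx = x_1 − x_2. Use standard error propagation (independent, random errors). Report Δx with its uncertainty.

49.00 ± 5.56 cm

Absolute uncertainties add in quadrature for a linear combination:
  (δx_1)² = 30.5;  (δx_2)² = 0.457
δΔx = √(30.9) = 5.56 cm
Δx = 49.00 cm.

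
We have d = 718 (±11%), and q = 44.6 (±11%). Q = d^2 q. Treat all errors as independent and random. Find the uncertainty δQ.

5.66e+06

Since Q is a product/quotient, work with relative uncertainties:
  (2·δd/d)² = (2×0.110)² = 0.0484;  (1·δq/q)² = (1×0.110)² = 0.0121
δQ/Q = √(0.0605) = 0.246
Q = 2.3e+07, so δQ = 0.246 × 2.3e+07 = 5.66e+06.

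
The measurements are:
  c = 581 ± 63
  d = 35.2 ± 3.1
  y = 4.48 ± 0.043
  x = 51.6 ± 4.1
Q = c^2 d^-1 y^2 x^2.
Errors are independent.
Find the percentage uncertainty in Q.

Since Q is a product/quotient, work with relative uncertainties:
  (2·δc/c)² = (2×0.108)² = 0.0470;  (-1·δd/d)² = (-1×0.0881)² = 0.00776;  (2·δy/y)² = (2×0.00960)² = 0.000369;  (2·δx/x)² = (2×0.0795)² = 0.0253
δQ/Q = √(0.0804) = 0.284

28.4%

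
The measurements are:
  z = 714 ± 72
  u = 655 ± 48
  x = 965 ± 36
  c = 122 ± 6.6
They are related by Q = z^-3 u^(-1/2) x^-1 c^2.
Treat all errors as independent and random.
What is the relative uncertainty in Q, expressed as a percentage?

32.6%

Relative error in a monomial: (δQ/Q)² = Σ (nᵢ · δxᵢ/xᵢ)².
  (-3·δz/z)² = (-3×0.101)² = 0.0915;  (−½·δu/u)² = (-0.5×0.0733)² = 0.00134;  (-1·δx/x)² = (-1×0.0373)² = 0.00139;  (2·δc/c)² = (2×0.0541)² = 0.0117
δQ/Q = √(0.106) = 0.326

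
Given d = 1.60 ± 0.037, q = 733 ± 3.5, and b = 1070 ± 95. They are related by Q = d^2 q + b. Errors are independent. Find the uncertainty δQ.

Let p = d^2·q = 1880. δp/p = √((2·δd/d)² + (1·δq/q)²) = √(0.00214 + 2.28e-05) = 0.0465, so δp = 87.2.
Q = p + b: δQ = √(δp² + δb²) = √(7610 + 9020) = 129

129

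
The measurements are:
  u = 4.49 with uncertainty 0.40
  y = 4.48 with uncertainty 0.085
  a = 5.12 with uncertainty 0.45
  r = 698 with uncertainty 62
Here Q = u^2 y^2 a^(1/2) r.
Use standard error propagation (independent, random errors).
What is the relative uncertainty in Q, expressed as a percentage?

Q is a product of powers, so relative uncertainties combine in quadrature:
  (2·δu/u)² = (2×0.0891)² = 0.0317;  (2·δy/y)² = (2×0.0190)² = 0.00144;  (½·δa/a)² = (0.5×0.0879)² = 0.00193;  (1·δr/r)² = (1×0.0888)² = 0.00789
δQ/Q = √(0.0430) = 0.207

20.7%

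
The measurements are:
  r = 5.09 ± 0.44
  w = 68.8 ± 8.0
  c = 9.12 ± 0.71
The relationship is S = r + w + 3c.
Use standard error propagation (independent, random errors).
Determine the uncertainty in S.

8.29

Sums and differences: (δS)² = Σ (cᵢ δxᵢ)².
  (δr)² = 0.194;  (δw)² = 64.0;  (3·δc)² = 4.54
δS = √(68.7) = 8.29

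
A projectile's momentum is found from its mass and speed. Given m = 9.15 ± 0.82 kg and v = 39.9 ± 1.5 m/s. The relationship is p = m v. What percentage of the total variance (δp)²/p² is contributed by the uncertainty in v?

(δp/p)² = (1·δm/m)² + (1·δv/v)²
  m term: (1×0.0896)² = 0.00803
  v term: (1×0.0376)² = 0.00141
Total = 0.00944. Share from v = 0.00141/0.00944 = 0.150.

15.0%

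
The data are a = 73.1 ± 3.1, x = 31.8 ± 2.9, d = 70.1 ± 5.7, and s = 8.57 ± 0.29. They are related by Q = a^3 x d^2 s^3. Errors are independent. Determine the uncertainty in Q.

9.51e+12

Products/powers → add relative errors in quadrature, weighted by exponent:
  (3·δa/a)² = (3×0.0424)² = 0.0162;  (1·δx/x)² = (1×0.0912)² = 0.00832;  (2·δd/d)² = (2×0.0813)² = 0.0264;  (3·δs/s)² = (3×0.0338)² = 0.0103
δQ/Q = √(0.0613) = 0.247
Q = 3.84e+13, so δQ = 0.247 × 3.84e+13 = 9.51e+12.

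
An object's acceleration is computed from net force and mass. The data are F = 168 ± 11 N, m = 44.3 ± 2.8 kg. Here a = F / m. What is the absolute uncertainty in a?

0.345 m/s^2

Relative error in a monomial: (δa/a)² = Σ (nᵢ · δxᵢ/xᵢ)².
  (1·δF/F)² = (1×0.0655)² = 0.00429;  (-1·δm/m)² = (-1×0.0632)² = 0.00399
δa/a = √(0.00828) = 0.0910
a = 3.79 m/s^2, so δa = 0.0910 × 3.79 = 0.345 m/s^2.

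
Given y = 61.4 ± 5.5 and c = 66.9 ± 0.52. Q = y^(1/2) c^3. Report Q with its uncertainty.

Since Q is a product/quotient, work with relative uncertainties:
  (½·δy/y)² = (0.5×0.0896)² = 0.00201;  (3·δc/c)² = (3×0.00777)² = 0.000544
δQ/Q = √(0.00255) = 0.0505
Q = 2.35e+06, so δQ = 0.0505 × 2.35e+06 = 1.18e+05.

(2.35 ± 0.118) × 10^6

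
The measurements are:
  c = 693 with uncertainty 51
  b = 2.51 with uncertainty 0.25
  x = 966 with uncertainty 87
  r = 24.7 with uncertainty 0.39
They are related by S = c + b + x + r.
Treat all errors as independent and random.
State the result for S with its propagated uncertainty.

1690 ± 101

S is a linear combination, so absolute uncertainties add in quadrature:
  (δc)² = 2600;  (δb)² = 0.0625;  (δx)² = 7570;  (δr)² = 0.152
δS = √(10200) = 101
S = 1690.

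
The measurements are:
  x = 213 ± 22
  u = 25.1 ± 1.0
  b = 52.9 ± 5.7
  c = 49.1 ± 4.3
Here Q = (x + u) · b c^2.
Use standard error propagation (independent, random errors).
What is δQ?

6.85e+06

Let w = x + u = 238. δw = √(δx² + δu²) = √(484 + 1.00) = 22.0, so δw/w = 0.0925.
Q is then a monomial in w, b, c:
δQ/Q = √((δw/w)² + (1·δb/b)² + (2·δc/c)²) = √(0.00856 + 0.0116 + 0.0307) = 0.225
Q = 3.04e+07, so δQ = 0.225 × 3.04e+07 = 6.85e+06.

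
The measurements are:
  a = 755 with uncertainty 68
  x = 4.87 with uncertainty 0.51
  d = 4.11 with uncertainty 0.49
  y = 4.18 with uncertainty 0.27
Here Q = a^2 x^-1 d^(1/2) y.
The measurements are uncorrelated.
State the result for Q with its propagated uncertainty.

For a monomial Q ∝ a^2, x^-1, d^(1/2), y, fractional errors add in quadrature:
  (2·δa/a)² = (2×0.0901)² = 0.0324;  (-1·δx/x)² = (-1×0.105)² = 0.0110;  (½·δd/d)² = (0.5×0.119)² = 0.00355;  (1·δy/y)² = (1×0.0646)² = 0.00417
δQ/Q = √(0.0511) = 0.226
Q = 9.92e+05, so δQ = 0.226 × 9.92e+05 = 2.24e+05.

(9.92 ± 2.24) × 10^5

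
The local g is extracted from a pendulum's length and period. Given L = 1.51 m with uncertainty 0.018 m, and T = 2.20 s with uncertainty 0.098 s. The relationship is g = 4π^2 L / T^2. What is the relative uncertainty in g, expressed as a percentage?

Each factor contributes (exponent × relative error)² to (δg/g)²:
  (1·δL/L)² = (1×0.0119)² = 0.000142;  (-2·δT/T)² = (-2×0.0445)² = 0.00794
δg/g = √(0.00808) = 0.0899

8.99%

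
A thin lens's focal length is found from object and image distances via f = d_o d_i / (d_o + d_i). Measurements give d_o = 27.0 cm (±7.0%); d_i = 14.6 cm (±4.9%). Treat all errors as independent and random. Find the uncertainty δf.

∂f/∂d_o = (d_i/(d_o+d_i))² = 0.123;  ∂f/∂d_i = (d_o/(d_o+d_i))² = 0.421
δf = √((∂f/∂d_o · δd_o)² + (∂f/∂d_i · δd_i)²) = √(0.0542 + 0.0908) = 0.381 cm

0.381 cm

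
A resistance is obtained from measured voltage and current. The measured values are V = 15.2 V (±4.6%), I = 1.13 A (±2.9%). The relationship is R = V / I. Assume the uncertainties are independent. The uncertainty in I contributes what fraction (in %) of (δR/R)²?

28.4%

(δR/R)² = (1·δV/V)² + (-1·δI/I)²
  V term: (1×0.0460)² = 0.00212
  I term: (-1×0.0290)² = 0.000841
Total = 0.00296. Share from I = 0.000841/0.00296 = 0.284.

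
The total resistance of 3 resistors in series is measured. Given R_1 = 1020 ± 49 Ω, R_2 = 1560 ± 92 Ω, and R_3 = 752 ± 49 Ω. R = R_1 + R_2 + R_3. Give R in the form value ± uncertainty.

3330 ± 115 Ω

Sums and differences: (δR)² = Σ (cᵢ δxᵢ)².
  (δR_1)² = 2400;  (δR_2)² = 8460;  (δR_3)² = 2400
δR = √(13300) = 115 Ω
R = 3330 Ω.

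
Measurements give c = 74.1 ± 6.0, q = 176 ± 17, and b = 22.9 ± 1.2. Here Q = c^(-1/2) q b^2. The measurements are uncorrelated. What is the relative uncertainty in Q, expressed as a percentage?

14.8%

Relative error in a monomial: (δQ/Q)² = Σ (nᵢ · δxᵢ/xᵢ)².
  (−½·δc/c)² = (-0.5×0.0810)² = 0.00164;  (1·δq/q)² = (1×0.0966)² = 0.00933;  (2·δb/b)² = (2×0.0524)² = 0.0110
δQ/Q = √(0.0220) = 0.148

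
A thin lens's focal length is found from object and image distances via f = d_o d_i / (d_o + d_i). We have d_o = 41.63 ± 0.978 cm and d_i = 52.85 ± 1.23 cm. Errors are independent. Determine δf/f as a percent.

∂f/∂d_o = (d_i/(d_o+d_i))² = 0.313;  ∂f/∂d_i = (d_o/(d_o+d_i))² = 0.194
δf = √((∂f/∂d_o · δd_o)² + (∂f/∂d_i · δd_i)²) = √(0.0936 + 0.0570) = 0.388 cm
f = 23.29 cm, so δf/f = 0.388/23.29 = 0.0167.

1.67%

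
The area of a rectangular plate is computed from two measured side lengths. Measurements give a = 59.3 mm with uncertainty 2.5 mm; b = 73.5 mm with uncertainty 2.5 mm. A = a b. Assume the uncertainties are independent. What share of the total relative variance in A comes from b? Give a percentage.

39.4%

(δA/A)² = (1·δa/a)² + (1·δb/b)²
  a term: (1×0.0422)² = 0.00178
  b term: (1×0.0340)² = 0.00116
Total = 0.00293. Share from b = 0.00116/0.00293 = 0.394.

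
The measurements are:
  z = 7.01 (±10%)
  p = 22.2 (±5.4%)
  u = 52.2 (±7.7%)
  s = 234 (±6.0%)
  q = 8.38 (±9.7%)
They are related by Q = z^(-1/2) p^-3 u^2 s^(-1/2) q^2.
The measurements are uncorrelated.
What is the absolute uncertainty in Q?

0.130

Relative error in a monomial: (δQ/Q)² = Σ (nᵢ · δxᵢ/xᵢ)².
  (−½·δz/z)² = (-0.5×0.100)² = 0.00250;  (-3·δp/p)² = (-3×0.0540)² = 0.0262;  (2·δu/u)² = (2×0.0770)² = 0.0237;  (−½·δs/s)² = (-0.5×0.0600)² = 0.000900;  (2·δq/q)² = (2×0.0970)² = 0.0376
δQ/Q = √(0.0910) = 0.302
Q = 0.432, so δQ = 0.302 × 0.432 = 0.130.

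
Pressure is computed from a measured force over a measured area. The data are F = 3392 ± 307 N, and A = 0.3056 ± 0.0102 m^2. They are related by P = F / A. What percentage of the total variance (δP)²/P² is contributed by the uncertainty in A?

(δP/P)² = (1·δF/F)² + (-1·δA/A)²
  F term: (1×0.0905)² = 0.00819
  A term: (-1×0.0334)² = 0.00111
Total = 0.00931. Share from A = 0.00111/0.00931 = 0.120.

12.0%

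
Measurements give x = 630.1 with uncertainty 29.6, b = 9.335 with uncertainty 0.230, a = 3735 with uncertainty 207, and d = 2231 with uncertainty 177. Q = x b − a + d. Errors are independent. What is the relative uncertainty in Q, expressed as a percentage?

Let p = x·b = 5882. δp/p = √((1·δx/x)² + (1·δb/b)²) = √(0.00221 + 0.000607) = 0.0530, so δp = 312.
Q = p − a + d: δQ = √(δp² + δa² + δd²) = √(97400 + 42800 + 31300) = 414
Q = 4378, so δQ/Q = 414/4378 = 0.0946.

9.46%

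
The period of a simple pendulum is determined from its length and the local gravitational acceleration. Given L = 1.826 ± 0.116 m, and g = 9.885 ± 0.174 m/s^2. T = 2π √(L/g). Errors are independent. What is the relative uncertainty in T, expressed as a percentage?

3.30%

Each factor contributes (exponent × relative error)² to (δT/T)²:
  (½·δL/L)² = (0.5×0.0635)² = 0.00101;  (−½·δg/g)² = (-0.5×0.0176)² = 7.75e-05
δT/T = √(0.00109) = 0.0330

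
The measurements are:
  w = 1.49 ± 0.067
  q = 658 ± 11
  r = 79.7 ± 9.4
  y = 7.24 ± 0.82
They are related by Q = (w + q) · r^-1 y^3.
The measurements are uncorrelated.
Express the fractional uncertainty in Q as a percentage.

Let u = w + q = 659. δu = √(δw² + δq²) = √(0.00449 + 121) = 11.0, so δu/u = 0.0167.
Q is then a monomial in u, r, y:
δQ/Q = √((δu/u)² + (-1·δr/r)² + (3·δy/y)²) = √(0.000278 + 0.0139 + 0.115) = 0.360

36.0%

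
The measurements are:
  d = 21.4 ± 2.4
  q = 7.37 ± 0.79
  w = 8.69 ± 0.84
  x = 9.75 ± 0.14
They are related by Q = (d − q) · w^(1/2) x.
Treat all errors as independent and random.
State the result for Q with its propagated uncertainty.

403 ± 75.4

Let u = d − q = 14.0. δu = √(δd² + δq²) = √(5.76 + 0.624) = 2.53, so δu/u = 0.180.
Q is then a monomial in u, w, x:
δQ/Q = √((δu/u)² + (½·δw/w)² + (1·δx/x)²) = √(0.0324 + 0.00234 + 0.000206) = 0.187
Q = 403, so δQ = 0.187 × 403 = 75.4.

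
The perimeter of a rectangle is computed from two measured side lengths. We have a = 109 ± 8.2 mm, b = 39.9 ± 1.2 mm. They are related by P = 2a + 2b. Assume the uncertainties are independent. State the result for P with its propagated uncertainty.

298 ± 16.6 mm

Sums and differences: (δP)² = Σ (cᵢ δxᵢ)².
  (2·δa)² = 269;  (2·δb)² = 5.76
δP = √(275) = 16.6 mm
P = 298 mm.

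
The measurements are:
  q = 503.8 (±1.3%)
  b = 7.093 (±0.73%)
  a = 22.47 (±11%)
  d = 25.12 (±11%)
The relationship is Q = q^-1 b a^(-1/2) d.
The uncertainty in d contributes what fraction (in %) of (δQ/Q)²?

(δQ/Q)² = (-1·δq/q)² + (1·δb/b)² + (−½·δa/a)² + (1·δd/d)²
  q term: (-1×0.0130)² = 0.000169
  b term: (1×0.00730)² = 5.33e-05
  a term: (-0.5×0.110)² = 0.00302
  d term: (1×0.110)² = 0.0121
Total = 0.0153. Share from d = 0.0121/0.0153 = 0.788.

78.8%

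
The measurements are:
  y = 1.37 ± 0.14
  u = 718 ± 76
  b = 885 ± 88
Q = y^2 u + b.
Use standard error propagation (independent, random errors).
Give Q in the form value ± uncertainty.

Let p = y^2·u = 1350. δp/p = √((2·δy/y)² + (1·δu/u)²) = √(0.0418 + 0.0112) = 0.230, so δp = 310.
Q = p + b: δQ = √(δp² + δb²) = √(96200 + 7740) = 322
Q = 2230.

2230 ± 322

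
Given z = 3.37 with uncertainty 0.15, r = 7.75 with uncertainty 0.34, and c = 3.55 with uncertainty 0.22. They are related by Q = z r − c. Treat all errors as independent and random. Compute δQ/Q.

0.0730

Let p = z·r = 26.1. δp/p = √((1·δz/z)² + (1·δr/r)²) = √(0.00198 + 0.00192) = 0.0625, so δp = 1.63.
Q = p − c: δQ = √(δp² + δc²) = √(2.66 + 0.0484) = 1.65
Q = 22.6, so δQ/Q = 1.65/22.6 = 0.0730.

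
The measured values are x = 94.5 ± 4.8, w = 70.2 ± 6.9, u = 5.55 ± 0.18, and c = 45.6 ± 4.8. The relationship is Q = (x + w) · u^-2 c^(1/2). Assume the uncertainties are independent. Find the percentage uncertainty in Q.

9.79%

Let h = x + w = 165. δh = √(δx² + δw²) = √(23.0 + 47.6) = 8.41, so δh/h = 0.0510.
Q is then a monomial in h, u, c:
δQ/Q = √((δh/h)² + (-2·δu/u)² + (½·δc/c)²) = √(0.00260 + 0.00421 + 0.00277) = 0.0979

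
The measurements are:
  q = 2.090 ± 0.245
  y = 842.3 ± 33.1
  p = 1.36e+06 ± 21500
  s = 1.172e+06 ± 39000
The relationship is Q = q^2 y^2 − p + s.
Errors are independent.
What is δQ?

Let w = q^2·y^2 = 3.099e+06. δw/w = √((2·δq/q)² + (2·δy/y)²) = √(0.0550 + 0.00618) = 0.247, so δw = 7.66e+05.
Q = w − p + s: δQ = √(δw² + δp² + δs²) = √(5.87e+11 + 4.62e+08 + 1.52e+09) = 7.68e+05

7.68e+05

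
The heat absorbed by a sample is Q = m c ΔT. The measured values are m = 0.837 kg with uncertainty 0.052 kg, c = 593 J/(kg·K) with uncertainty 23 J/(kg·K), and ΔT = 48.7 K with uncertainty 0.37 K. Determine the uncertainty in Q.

Relative error in a monomial: (δQ/Q)² = Σ (nᵢ · δxᵢ/xᵢ)².
  (1·δm/m)² = (1×0.0621)² = 0.00386;  (1·δc/c)² = (1×0.0388)² = 0.00150;  (1·δΔT/ΔT)² = (1×0.00760)² = 5.77e-05
δQ/Q = √(0.00542) = 0.0736
Q = 24200 J, so δQ = 0.0736 × 24200 = 1780 J.

1780 J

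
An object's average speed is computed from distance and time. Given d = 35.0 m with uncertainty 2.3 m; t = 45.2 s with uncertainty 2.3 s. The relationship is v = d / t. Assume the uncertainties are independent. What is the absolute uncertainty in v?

Relative error in a monomial: (δv/v)² = Σ (nᵢ · δxᵢ/xᵢ)².
  (1·δd/d)² = (1×0.0657)² = 0.00432;  (-1·δt/t)² = (-1×0.0509)² = 0.00259
δv/v = √(0.00691) = 0.0831
v = 0.774 m/s, so δv = 0.0831 × 0.774 = 0.0644 m/s.

0.0644 m/s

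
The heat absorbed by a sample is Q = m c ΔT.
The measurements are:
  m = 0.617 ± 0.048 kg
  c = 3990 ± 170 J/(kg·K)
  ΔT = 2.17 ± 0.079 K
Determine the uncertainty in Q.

512 J

Since Q is a product/quotient, work with relative uncertainties:
  (1·δm/m)² = (1×0.0778)² = 0.00605;  (1·δc/c)² = (1×0.0426)² = 0.00182;  (1·δΔT/ΔT)² = (1×0.0364)² = 0.00133
δQ/Q = √(0.00919) = 0.0959
Q = 5340 J, so δQ = 0.0959 × 5340 = 512 J.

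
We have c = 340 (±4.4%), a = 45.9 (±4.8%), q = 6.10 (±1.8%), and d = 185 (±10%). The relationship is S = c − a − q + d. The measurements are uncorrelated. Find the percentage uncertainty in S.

5.05%

Absolute uncertainties add in quadrature for a linear combination:
  (δc)² = 224;  (δa)² = 4.85;  (δq)² = 0.0121;  (δd)² = 342
δS = √(571) = 23.9
S = 473, so δS/S = 23.9/473 = 0.0505.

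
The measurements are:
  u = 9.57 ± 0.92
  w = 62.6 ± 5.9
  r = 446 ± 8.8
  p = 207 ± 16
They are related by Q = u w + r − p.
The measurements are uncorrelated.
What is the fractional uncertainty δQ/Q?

0.0987

Let h = u·w = 599. δh/h = √((1·δu/u)² + (1·δw/w)²) = √(0.00924 + 0.00888) = 0.135, so δh = 80.7.
Q = h + r − p: δQ = √(δh² + δr² + δp²) = √(6500 + 77.4 + 256) = 82.7
Q = 838, so δQ/Q = 82.7/838 = 0.0987.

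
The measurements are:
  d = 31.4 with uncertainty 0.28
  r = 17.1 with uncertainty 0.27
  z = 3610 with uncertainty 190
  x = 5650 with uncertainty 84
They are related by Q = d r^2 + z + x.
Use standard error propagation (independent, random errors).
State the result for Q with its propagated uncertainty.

Let p = d·r^2 = 9180. δp/p = √((1·δd/d)² + (2·δr/r)²) = √(7.95e-05 + 0.000997) = 0.0328, so δp = 301.
Q = p + z + x: δQ = √(δp² + δz² + δx²) = √(90800 + 36100 + 7060) = 366
Q = 18400.

18400 ± 366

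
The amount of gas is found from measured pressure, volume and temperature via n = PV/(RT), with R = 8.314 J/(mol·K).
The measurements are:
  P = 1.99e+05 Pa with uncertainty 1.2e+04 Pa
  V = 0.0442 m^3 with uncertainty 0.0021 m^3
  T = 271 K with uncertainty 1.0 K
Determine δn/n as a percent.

Each factor contributes (exponent × relative error)² to (δn/n)²:
  (1·δP/P)² = (1×0.0603)² = 0.00364;  (1·δV/V)² = (1×0.0475)² = 0.00226;  (-1·δT/T)² = (-1×0.00369)² = 1.36e-05
δn/n = √(0.00591) = 0.0769

7.69%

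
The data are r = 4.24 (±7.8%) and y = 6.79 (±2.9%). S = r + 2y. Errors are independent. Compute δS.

0.514

Absolute uncertainties add in quadrature for a linear combination:
  (δr)² = 0.109;  (2·δy)² = 0.155
δS = √(0.264) = 0.514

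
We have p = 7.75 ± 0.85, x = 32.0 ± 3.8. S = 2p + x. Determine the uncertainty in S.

4.16

Absolute uncertainties add in quadrature for a linear combination:
  (2·δp)² = 2.89;  (δx)² = 14.4
δS = √(17.3) = 4.16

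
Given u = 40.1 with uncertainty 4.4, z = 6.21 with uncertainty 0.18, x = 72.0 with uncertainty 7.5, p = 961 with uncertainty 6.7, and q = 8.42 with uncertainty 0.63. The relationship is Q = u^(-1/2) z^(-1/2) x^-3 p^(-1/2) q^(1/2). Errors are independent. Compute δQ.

5.08e-09

Relative error in a monomial: (δQ/Q)² = Σ (nᵢ · δxᵢ/xᵢ)².
  (−½·δu/u)² = (-0.5×0.110)² = 0.00301;  (−½·δz/z)² = (-0.5×0.0290)² = 0.000210;  (-3·δx/x)² = (-3×0.104)² = 0.0977;  (−½·δp/p)² = (-0.5×0.00697)² = 1.22e-05;  (½·δq/q)² = (0.5×0.0748)² = 0.00140
δQ/Q = √(0.102) = 0.320
Q = 1.59e-08, so δQ = 0.320 × 1.59e-08 = 5.08e-09.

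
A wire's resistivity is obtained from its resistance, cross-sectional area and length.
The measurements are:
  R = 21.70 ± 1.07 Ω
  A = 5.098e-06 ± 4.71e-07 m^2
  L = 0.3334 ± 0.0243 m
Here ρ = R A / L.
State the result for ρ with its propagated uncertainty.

Products/powers → add relative errors in quadrature, weighted by exponent:
  (1·δR/R)² = (1×0.0493)² = 0.00243;  (1·δA/A)² = (1×0.0924)² = 0.00854;  (-1·δL/L)² = (-1×0.0729)² = 0.00531
δρ/ρ = √(0.0163) = 0.128
ρ = 0.0003318 Ω·m, so δρ = 0.128 × 0.0003318 = 4.23e-05 Ω·m.

(3.318 ± 0.423) × 10^-4 Ω·m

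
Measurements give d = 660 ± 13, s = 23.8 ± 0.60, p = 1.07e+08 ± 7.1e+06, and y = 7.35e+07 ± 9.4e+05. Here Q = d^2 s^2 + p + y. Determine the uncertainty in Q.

1.73e+07

Let w = d^2·s^2 = 2.47e+08. δw/w = √((2·δd/d)² + (2·δs/s)²) = √(0.00155 + 0.00254) = 0.0640, so δw = 1.58e+07.
Q = w + p + y: δQ = √(δw² + δp² + δy²) = √(2.49e+14 + 5.04e+13 + 8.84e+11) = 1.73e+07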